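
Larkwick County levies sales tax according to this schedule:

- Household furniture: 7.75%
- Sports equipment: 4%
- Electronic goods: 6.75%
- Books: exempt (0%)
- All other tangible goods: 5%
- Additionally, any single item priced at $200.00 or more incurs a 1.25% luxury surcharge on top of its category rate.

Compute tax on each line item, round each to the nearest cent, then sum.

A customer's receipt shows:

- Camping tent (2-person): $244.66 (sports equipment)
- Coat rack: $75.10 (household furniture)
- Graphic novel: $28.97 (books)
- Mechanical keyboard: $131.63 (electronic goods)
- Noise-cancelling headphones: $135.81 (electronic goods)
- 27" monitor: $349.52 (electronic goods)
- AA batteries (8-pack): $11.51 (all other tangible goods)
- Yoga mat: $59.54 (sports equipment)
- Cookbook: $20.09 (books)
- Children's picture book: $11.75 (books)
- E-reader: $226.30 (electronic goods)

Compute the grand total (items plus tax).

Camping tent (2-person) $244.66: sports equipment → 4% + 1.25% surcharge = 5.25% → $12.84
Coat rack $75.10: household furniture → 7.75% → $5.82
Graphic novel $28.97: books → 0% → $0.00
Mechanical keyboard $131.63: electronic goods → 6.75% → $8.89
Noise-cancelling headphones $135.81: electronic goods → 6.75% → $9.17
27" monitor $349.52: electronic goods → 6.75% + 1.25% surcharge = 8% → $27.96
AA batteries (8-pack) $11.51: all other tangible goods → 5% → $0.58
Yoga mat $59.54: sports equipment → 4% → $2.38
Cookbook $20.09: books → 0% → $0.00
Children's picture book $11.75: books → 0% → $0.00
E-reader $226.30: electronic goods → 6.75% + 1.25% surcharge = 8% → $18.10
Subtotal = $1294.88; tax = $85.74; total due = $1380.62

$1380.62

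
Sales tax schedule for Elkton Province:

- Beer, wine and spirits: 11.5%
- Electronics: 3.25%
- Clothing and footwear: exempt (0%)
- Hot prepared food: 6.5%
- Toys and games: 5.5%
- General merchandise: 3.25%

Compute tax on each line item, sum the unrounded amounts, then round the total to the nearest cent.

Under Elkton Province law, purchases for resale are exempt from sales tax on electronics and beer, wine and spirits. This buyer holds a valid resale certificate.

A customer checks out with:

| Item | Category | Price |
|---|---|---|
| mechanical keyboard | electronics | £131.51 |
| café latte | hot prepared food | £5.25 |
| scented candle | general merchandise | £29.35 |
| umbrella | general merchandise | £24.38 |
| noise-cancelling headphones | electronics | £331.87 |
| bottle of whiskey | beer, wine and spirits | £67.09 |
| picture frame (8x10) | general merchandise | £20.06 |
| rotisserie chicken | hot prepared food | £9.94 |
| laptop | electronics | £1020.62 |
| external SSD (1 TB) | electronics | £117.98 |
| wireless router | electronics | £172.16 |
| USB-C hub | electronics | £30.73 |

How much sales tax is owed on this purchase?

Mechanical keyboard £131.51: electronics, buyer-exempt → 0% → £0.00
Café latte £5.25: hot prepared food → 6.5% → £0.34125
Scented candle £29.35: general merchandise → 3.25% → £0.953875
Umbrella £24.38: general merchandise → 3.25% → £0.79235
Noise-cancelling headphones £331.87: electronics, buyer-exempt → 0% → £0.00
Bottle of whiskey £67.09: beer, wine and spirits, buyer-exempt → 0% → £0.00
Picture frame (8x10) £20.06: general merchandise → 3.25% → £0.65195
Rotisserie chicken £9.94: hot prepared food → 6.5% → £0.6461
Laptop £1020.62: electronics, buyer-exempt → 0% → £0.00
External SSD (1 TB) £117.98: electronics, buyer-exempt → 0% → £0.00
Wireless router £172.16: electronics, buyer-exempt → 0% → £0.00
USB-C hub £30.73: electronics, buyer-exempt → 0% → £0.00
Unrounded tax sum = £3.385525 → £3.39

£3.39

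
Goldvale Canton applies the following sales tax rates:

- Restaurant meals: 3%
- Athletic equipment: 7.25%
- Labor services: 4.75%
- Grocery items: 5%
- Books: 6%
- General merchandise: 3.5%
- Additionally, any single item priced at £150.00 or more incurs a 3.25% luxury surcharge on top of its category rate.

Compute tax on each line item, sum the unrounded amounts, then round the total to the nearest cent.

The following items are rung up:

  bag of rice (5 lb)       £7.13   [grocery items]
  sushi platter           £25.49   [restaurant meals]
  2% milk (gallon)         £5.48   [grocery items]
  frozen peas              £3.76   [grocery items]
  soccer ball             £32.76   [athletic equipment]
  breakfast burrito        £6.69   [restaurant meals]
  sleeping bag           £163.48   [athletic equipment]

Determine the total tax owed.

£21.32

Bag of rice (5 lb) £7.13: grocery items → 5% → £0.3565
Sushi platter £25.49: restaurant meals → 3% → £0.7647
2% milk (gallon) £5.48: grocery items → 5% → £0.274
Frozen peas £3.76: grocery items → 5% → £0.188
Soccer ball £32.76: athletic equipment → 7.25% → £2.3751
Breakfast burrito £6.69: restaurant meals → 3% → £0.2007
Sleeping bag £163.48: athletic equipment → 7.25% + 3.25% surcharge = 10.5% → £17.1654
Unrounded tax sum = £21.3244 → £21.32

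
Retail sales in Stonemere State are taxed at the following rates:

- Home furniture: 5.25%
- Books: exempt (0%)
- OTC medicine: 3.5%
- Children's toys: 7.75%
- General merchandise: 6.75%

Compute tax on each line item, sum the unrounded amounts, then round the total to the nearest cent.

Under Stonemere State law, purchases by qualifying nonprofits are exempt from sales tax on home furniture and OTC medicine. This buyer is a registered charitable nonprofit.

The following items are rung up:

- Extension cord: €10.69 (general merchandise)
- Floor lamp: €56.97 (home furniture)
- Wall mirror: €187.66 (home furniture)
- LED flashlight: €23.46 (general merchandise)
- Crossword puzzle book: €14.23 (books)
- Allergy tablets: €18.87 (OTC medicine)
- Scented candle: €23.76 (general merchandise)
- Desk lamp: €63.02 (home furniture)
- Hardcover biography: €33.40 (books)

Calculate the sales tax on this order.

€3.91

Extension cord €10.69: general merchandise → 6.75% → €0.721575
Floor lamp €56.97: home furniture, buyer-exempt → 0% → €0.00
Wall mirror €187.66: home furniture, buyer-exempt → 0% → €0.00
LED flashlight €23.46: general merchandise → 6.75% → €1.58355
Crossword puzzle book €14.23: books → 0% → €0.00
Allergy tablets €18.87: OTC medicine, buyer-exempt → 0% → €0.00
Scented candle €23.76: general merchandise → 6.75% → €1.6038
Desk lamp €63.02: home furniture, buyer-exempt → 0% → €0.00
Hardcover biography €33.40: books → 0% → €0.00
Unrounded tax sum = €3.908925 → €3.91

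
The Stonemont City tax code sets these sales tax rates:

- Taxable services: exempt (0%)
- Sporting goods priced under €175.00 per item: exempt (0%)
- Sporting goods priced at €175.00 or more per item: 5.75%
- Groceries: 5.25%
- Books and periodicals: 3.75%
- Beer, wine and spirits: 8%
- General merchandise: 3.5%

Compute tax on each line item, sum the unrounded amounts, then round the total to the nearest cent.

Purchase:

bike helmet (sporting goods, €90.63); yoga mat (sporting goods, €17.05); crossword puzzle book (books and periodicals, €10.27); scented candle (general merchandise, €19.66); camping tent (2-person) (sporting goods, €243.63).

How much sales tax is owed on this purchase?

Bike helmet €90.63: sporting goods, under €175.00 → 0% → €0.00
Yoga mat €17.05: sporting goods, under €175.00 → 0% → €0.00
Crossword puzzle book €10.27: books and periodicals → 3.75% → €0.385125
Scented candle €19.66: general merchandise → 3.5% → €0.6881
Camping tent (2-person) €243.63: sporting goods, €175.00 or more → 5.75% → €14.008725
Unrounded tax sum = €15.08195 → €15.08

€15.08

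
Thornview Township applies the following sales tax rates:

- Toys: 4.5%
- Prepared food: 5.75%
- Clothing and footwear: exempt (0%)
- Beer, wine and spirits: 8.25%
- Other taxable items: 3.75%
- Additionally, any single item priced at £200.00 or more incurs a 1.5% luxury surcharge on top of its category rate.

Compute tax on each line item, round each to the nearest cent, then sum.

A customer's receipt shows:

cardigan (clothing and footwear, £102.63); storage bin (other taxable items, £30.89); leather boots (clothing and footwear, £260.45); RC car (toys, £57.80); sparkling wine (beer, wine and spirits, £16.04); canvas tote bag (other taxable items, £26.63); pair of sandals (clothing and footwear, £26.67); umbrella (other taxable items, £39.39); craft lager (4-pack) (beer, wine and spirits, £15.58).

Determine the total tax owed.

Cardigan £102.63: clothing and footwear → 0% → £0.00
Storage bin £30.89: other taxable items → 3.75% → £1.16
Leather boots £260.45: clothing and footwear → 0% + 1.5% surcharge = 1.5% → £3.91
RC car £57.80: toys → 4.5% → £2.60
Sparkling wine £16.04: beer, wine and spirits → 8.25% → £1.32
Canvas tote bag £26.63: other taxable items → 3.75% → £1.00
Pair of sandals £26.67: clothing and footwear → 0% → £0.00
Umbrella £39.39: other taxable items → 3.75% → £1.48
Craft lager (4-pack) £15.58: beer, wine and spirits → 8.25% → £1.29
Total tax = £1.16 + £3.91 + £2.60 + £1.32 + £1.00 + £1.48 + £1.29 = £12.76

£12.76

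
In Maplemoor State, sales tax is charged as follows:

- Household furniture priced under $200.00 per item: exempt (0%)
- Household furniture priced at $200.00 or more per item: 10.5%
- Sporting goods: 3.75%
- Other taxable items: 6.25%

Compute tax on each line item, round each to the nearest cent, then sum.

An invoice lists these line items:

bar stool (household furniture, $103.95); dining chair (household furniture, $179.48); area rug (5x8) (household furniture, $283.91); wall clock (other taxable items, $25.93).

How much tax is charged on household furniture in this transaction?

$29.81

Bar stool $103.95: household furniture, under $200.00 → 0% → $0.00
Dining chair $179.48: household furniture, under $200.00 → 0% → $0.00
Area rug (5x8) $283.91: household furniture, $200.00 or more → 10.5% → $29.81
Tax on household furniture = $0.00 + $0.00 + $29.81 = $29.81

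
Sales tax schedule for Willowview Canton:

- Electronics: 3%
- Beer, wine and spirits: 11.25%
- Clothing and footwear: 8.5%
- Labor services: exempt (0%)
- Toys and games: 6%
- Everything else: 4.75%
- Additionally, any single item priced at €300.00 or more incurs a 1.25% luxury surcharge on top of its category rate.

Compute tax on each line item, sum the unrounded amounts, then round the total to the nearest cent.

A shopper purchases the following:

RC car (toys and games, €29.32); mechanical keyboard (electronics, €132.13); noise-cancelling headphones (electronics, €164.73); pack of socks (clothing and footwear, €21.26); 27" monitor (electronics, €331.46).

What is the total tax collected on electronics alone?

Mechanical keyboard €132.13: electronics → 3% → €3.9639
Noise-cancelling headphones €164.73: electronics → 3% → €4.9419
27" monitor €331.46: electronics → 3% + 1.25% surcharge = 4.25% → €14.08705
Tax on electronics: unrounded sum = €22.99285 → €22.99

€22.99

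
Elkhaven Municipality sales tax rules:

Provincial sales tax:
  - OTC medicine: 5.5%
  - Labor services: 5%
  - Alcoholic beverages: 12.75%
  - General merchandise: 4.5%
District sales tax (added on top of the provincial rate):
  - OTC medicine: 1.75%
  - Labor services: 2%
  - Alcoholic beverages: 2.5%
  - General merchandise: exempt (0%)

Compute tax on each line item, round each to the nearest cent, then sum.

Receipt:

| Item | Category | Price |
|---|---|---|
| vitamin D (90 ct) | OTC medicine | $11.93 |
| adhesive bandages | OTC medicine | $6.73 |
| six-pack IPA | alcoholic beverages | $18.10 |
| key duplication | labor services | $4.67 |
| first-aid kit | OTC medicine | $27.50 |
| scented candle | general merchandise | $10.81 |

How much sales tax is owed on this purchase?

$6.92

Vitamin D (90 ct) $11.93: OTC medicine → 5.5% + 1.75% district = 7.25% → $0.86
Adhesive bandages $6.73: OTC medicine → 5.5% + 1.75% district = 7.25% → $0.49
Six-pack IPA $18.10: alcoholic beverages → 12.75% + 2.5% district = 15.25% → $2.76
Key duplication $4.67: labor services → 5% + 2% district = 7% → $0.33
First-aid kit $27.50: OTC medicine → 5.5% + 1.75% district = 7.25% → $1.99
Scented candle $10.81: general merchandise → 4.5% + 0% district = 4.5% → $0.49
Total tax = $0.86 + $0.49 + $2.76 + $0.33 + $1.99 + $0.49 = $6.92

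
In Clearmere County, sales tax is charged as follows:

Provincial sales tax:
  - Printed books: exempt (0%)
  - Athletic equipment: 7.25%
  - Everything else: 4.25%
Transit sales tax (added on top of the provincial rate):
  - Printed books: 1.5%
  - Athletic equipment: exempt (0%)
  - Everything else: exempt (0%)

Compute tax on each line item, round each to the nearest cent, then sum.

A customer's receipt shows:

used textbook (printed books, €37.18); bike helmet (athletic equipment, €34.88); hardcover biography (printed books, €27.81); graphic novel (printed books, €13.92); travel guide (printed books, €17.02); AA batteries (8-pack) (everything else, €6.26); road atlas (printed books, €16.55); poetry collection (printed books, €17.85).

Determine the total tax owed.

Used textbook €37.18: printed books → 0% + 1.5% transit = 1.5% → €0.56
Bike helmet €34.88: athletic equipment → 7.25% + 0% transit = 7.25% → €2.53
Hardcover biography €27.81: printed books → 0% + 1.5% transit = 1.5% → €0.42
Graphic novel €13.92: printed books → 0% + 1.5% transit = 1.5% → €0.21
Travel guide €17.02: printed books → 0% + 1.5% transit = 1.5% → €0.26
AA batteries (8-pack) €6.26: everything else → 4.25% + 0% transit = 4.25% → €0.27
Road atlas €16.55: printed books → 0% + 1.5% transit = 1.5% → €0.25
Poetry collection €17.85: printed books → 0% + 1.5% transit = 1.5% → €0.27
Total tax = €0.56 + €2.53 + €0.42 + €0.21 + €0.26 + €0.27 + €0.25 + €0.27 = €4.77

€4.77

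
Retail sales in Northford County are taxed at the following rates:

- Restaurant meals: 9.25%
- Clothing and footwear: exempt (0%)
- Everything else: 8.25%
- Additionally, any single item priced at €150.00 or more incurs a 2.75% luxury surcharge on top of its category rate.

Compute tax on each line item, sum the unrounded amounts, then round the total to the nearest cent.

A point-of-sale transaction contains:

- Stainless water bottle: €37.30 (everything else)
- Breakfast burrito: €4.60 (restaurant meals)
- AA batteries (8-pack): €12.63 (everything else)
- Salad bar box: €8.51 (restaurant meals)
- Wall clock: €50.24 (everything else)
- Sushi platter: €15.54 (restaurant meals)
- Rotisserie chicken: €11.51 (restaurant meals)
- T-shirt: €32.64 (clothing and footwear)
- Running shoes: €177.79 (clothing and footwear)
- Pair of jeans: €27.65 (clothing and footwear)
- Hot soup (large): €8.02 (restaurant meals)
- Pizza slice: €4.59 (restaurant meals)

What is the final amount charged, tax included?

€409.05

Stainless water bottle €37.30: everything else → 8.25% → €3.07725
Breakfast burrito €4.60: restaurant meals → 9.25% → €0.4255
AA batteries (8-pack) €12.63: everything else → 8.25% → €1.041975
Salad bar box €8.51: restaurant meals → 9.25% → €0.787175
Wall clock €50.24: everything else → 8.25% → €4.1448
Sushi platter €15.54: restaurant meals → 9.25% → €1.43745
Rotisserie chicken €11.51: restaurant meals → 9.25% → €1.064675
T-shirt €32.64: clothing and footwear → 0% → €0.00
Running shoes €177.79: clothing and footwear → 0% + 2.75% surcharge = 2.75% → €4.889225
Pair of jeans €27.65: clothing and footwear → 0% → €0.00
Hot soup (large) €8.02: restaurant meals → 9.25% → €0.74185
Pizza slice €4.59: restaurant meals → 9.25% → €0.424575
Subtotal = €391.02; unrounded tax = €18.034475 → €18.03; total due = €409.05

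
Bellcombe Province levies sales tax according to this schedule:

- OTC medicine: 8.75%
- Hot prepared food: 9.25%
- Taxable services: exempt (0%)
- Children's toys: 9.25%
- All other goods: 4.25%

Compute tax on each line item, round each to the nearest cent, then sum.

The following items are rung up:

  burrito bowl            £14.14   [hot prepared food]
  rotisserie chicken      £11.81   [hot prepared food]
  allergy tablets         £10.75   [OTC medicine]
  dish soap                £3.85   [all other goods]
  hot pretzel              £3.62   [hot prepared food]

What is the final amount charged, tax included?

Burrito bowl £14.14: hot prepared food → 9.25% → £1.31
Rotisserie chicken £11.81: hot prepared food → 9.25% → £1.09
Allergy tablets £10.75: OTC medicine → 8.75% → £0.94
Dish soap £3.85: all other goods → 4.25% → £0.16
Hot pretzel £3.62: hot prepared food → 9.25% → £0.33
Subtotal = £44.17; tax = £3.83; total due = £48.00

£48.00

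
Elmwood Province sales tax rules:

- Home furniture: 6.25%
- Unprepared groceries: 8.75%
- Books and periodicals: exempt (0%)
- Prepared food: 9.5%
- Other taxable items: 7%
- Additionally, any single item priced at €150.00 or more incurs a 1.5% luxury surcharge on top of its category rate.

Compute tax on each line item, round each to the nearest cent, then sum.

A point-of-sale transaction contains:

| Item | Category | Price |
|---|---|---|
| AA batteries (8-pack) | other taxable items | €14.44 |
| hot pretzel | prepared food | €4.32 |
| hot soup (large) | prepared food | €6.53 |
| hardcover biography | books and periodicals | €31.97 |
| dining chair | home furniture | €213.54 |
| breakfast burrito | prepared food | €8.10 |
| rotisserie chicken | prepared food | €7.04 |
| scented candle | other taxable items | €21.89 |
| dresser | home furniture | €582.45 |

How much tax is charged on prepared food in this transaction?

Hot pretzel €4.32: prepared food → 9.5% → €0.41
Hot soup (large) €6.53: prepared food → 9.5% → €0.62
Breakfast burrito €8.10: prepared food → 9.5% → €0.77
Rotisserie chicken €7.04: prepared food → 9.5% → €0.67
Tax on prepared food = €0.41 + €0.62 + €0.77 + €0.67 = €2.47

€2.47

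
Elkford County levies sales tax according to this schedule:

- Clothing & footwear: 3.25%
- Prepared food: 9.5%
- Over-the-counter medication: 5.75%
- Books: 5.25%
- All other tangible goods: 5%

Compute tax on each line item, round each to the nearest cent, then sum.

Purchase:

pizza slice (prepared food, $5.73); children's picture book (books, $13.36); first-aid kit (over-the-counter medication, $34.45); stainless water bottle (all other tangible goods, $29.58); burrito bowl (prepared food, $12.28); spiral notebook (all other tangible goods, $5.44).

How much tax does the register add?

$6.14

Pizza slice $5.73: prepared food → 9.5% → $0.54
Children's picture book $13.36: books → 5.25% → $0.70
First-aid kit $34.45: over-the-counter medication → 5.75% → $1.98
Stainless water bottle $29.58: all other tangible goods → 5% → $1.48
Burrito bowl $12.28: prepared food → 9.5% → $1.17
Spiral notebook $5.44: all other tangible goods → 5% → $0.27
Total tax = $0.54 + $0.70 + $1.98 + $1.48 + $1.17 + $0.27 = $6.14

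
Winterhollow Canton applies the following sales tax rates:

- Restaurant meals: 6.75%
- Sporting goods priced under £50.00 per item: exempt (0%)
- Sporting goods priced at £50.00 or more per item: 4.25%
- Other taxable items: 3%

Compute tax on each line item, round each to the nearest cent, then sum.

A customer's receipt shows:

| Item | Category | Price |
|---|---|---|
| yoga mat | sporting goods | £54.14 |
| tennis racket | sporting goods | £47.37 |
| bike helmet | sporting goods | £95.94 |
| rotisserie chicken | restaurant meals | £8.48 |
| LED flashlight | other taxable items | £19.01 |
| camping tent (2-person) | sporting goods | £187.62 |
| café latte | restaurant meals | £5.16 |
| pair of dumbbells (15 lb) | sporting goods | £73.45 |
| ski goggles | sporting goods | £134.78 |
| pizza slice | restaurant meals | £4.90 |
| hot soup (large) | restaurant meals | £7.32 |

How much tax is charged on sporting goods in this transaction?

Yoga mat £54.14: sporting goods, £50.00 or more → 4.25% → £2.30
Tennis racket £47.37: sporting goods, under £50.00 → 0% → £0.00
Bike helmet £95.94: sporting goods, £50.00 or more → 4.25% → £4.08
Camping tent (2-person) £187.62: sporting goods, £50.00 or more → 4.25% → £7.97
Pair of dumbbells (15 lb) £73.45: sporting goods, £50.00 or more → 4.25% → £3.12
Ski goggles £134.78: sporting goods, £50.00 or more → 4.25% → £5.73
Tax on sporting goods = £2.30 + £0.00 + £4.08 + £7.97 + £3.12 + £5.73 = £23.20

£23.20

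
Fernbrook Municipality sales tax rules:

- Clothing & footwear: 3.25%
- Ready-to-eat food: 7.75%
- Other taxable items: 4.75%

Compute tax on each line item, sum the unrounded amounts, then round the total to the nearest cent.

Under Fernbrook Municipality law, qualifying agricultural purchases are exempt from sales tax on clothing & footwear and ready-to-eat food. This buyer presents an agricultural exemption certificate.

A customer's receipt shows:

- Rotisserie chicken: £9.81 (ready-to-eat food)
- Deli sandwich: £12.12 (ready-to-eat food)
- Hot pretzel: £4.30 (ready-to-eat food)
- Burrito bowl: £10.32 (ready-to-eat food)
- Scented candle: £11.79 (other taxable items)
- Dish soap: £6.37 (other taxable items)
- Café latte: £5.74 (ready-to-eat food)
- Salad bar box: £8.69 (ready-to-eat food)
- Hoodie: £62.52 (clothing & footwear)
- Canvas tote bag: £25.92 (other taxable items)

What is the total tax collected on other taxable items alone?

Scented candle £11.79: other taxable items → 4.75% → £0.560025
Dish soap £6.37: other taxable items → 4.75% → £0.302575
Canvas tote bag £25.92: other taxable items → 4.75% → £1.2312
Tax on other taxable items: unrounded sum = £2.0938 → £2.09

£2.09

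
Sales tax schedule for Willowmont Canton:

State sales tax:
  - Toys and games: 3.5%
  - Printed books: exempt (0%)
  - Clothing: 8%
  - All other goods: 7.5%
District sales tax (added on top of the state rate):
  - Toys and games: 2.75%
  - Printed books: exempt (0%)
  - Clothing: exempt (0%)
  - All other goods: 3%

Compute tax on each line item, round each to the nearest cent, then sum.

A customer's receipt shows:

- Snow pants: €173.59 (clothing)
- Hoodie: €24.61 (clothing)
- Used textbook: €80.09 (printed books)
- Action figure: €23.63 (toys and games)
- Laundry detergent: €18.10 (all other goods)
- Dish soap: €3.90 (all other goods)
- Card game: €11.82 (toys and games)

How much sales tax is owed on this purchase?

Snow pants €173.59: clothing → 8% + 0% district = 8% → €13.89
Hoodie €24.61: clothing → 8% + 0% district = 8% → €1.97
Used textbook €80.09: printed books → 0% + 0% district = 0% → €0.00
Action figure €23.63: toys and games → 3.5% + 2.75% district = 6.25% → €1.48
Laundry detergent €18.10: all other goods → 7.5% + 3% district = 10.5% → €1.90
Dish soap €3.90: all other goods → 7.5% + 3% district = 10.5% → €0.41
Card game €11.82: toys and games → 3.5% + 2.75% district = 6.25% → €0.74
Total tax = €13.89 + €1.97 + €1.48 + €1.90 + €0.41 + €0.74 = €20.39

€20.39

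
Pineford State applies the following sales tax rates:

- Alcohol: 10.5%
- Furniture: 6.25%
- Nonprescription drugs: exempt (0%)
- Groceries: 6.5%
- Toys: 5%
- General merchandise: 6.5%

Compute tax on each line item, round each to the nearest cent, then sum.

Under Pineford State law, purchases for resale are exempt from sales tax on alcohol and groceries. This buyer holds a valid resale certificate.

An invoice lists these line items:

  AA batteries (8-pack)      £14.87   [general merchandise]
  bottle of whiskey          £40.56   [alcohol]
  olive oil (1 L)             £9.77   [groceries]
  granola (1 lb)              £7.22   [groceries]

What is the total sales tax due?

AA batteries (8-pack) £14.87: general merchandise → 6.5% → £0.97
Bottle of whiskey £40.56: alcohol, buyer-exempt → 0% → £0.00
Olive oil (1 L) £9.77: groceries, buyer-exempt → 0% → £0.00
Granola (1 lb) £7.22: groceries, buyer-exempt → 0% → £0.00
Total tax = £0.97

£0.97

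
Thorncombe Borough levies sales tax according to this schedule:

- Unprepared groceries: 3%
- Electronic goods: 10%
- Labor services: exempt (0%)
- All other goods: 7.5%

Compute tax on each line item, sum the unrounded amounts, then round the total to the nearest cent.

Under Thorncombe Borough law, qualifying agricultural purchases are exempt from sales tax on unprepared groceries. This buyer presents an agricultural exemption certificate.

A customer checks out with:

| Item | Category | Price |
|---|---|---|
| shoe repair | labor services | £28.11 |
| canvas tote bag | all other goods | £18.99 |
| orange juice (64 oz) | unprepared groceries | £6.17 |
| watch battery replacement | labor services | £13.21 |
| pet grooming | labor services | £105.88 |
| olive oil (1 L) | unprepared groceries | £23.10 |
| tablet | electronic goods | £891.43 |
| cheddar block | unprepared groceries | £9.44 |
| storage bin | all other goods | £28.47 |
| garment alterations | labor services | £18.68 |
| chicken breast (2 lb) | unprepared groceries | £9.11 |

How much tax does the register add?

Shoe repair £28.11: labor services → 0% → £0.00
Canvas tote bag £18.99: all other goods → 7.5% → £1.42425
Orange juice (64 oz) £6.17: unprepared groceries, buyer-exempt → 0% → £0.00
Watch battery replacement £13.21: labor services → 0% → £0.00
Pet grooming £105.88: labor services → 0% → £0.00
Olive oil (1 L) £23.10: unprepared groceries, buyer-exempt → 0% → £0.00
Tablet £891.43: electronic goods → 10% → £89.143
Cheddar block £9.44: unprepared groceries, buyer-exempt → 0% → £0.00
Storage bin £28.47: all other goods → 7.5% → £2.13525
Garment alterations £18.68: labor services → 0% → £0.00
Chicken breast (2 lb) £9.11: unprepared groceries, buyer-exempt → 0% → £0.00
Unrounded tax sum = £92.7025 → £92.70

£92.70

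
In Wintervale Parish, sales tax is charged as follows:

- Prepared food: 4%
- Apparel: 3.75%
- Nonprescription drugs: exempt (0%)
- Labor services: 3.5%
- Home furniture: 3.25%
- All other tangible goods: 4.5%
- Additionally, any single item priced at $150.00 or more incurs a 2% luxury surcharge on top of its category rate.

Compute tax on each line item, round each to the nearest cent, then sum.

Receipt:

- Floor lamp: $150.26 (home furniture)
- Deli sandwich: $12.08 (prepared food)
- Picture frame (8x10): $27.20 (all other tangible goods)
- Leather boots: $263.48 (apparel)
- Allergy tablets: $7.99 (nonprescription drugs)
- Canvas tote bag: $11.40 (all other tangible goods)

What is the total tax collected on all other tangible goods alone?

$1.73

Picture frame (8x10) $27.20: all other tangible goods → 4.5% → $1.22
Canvas tote bag $11.40: all other tangible goods → 4.5% → $0.51
Tax on all other tangible goods = $1.22 + $0.51 = $1.73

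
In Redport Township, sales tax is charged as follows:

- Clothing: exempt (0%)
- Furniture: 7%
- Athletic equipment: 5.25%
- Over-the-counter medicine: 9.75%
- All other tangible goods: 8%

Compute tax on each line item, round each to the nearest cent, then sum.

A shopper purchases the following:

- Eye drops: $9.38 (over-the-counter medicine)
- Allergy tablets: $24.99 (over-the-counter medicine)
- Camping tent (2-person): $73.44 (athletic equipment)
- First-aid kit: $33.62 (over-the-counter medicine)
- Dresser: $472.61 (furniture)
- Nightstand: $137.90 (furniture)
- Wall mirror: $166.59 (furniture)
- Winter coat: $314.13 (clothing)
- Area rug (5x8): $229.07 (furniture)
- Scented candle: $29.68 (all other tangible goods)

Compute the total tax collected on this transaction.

$83.28

Eye drops $9.38: over-the-counter medicine → 9.75% → $0.91
Allergy tablets $24.99: over-the-counter medicine → 9.75% → $2.44
Camping tent (2-person) $73.44: athletic equipment → 5.25% → $3.86
First-aid kit $33.62: over-the-counter medicine → 9.75% → $3.28
Dresser $472.61: furniture → 7% → $33.08
Nightstand $137.90: furniture → 7% → $9.65
Wall mirror $166.59: furniture → 7% → $11.66
Winter coat $314.13: clothing → 0% → $0.00
Area rug (5x8) $229.07: furniture → 7% → $16.03
Scented candle $29.68: all other tangible goods → 8% → $2.37
Total tax = $0.91 + $2.44 + $3.86 + $3.28 + $33.08 + $9.65 + $11.66 + $16.03 + $2.37 = $83.28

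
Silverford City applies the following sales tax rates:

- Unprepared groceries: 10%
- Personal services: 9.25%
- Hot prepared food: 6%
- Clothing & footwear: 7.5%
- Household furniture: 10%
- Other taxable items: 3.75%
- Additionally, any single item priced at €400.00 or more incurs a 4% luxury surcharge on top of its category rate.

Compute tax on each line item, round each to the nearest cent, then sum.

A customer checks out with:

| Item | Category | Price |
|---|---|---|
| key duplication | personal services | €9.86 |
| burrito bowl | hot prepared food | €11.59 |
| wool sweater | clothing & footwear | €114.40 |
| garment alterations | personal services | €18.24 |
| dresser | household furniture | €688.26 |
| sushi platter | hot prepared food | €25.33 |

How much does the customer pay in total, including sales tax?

Key duplication €9.86: personal services → 9.25% → €0.91
Burrito bowl €11.59: hot prepared food → 6% → €0.70
Wool sweater €114.40: clothing & footwear → 7.5% → €8.58
Garment alterations €18.24: personal services → 9.25% → €1.69
Dresser €688.26: household furniture → 10% + 4% surcharge = 14% → €96.36
Sushi platter €25.33: hot prepared food → 6% → €1.52
Subtotal = €867.68; tax = €109.76; total due = €977.44

€977.44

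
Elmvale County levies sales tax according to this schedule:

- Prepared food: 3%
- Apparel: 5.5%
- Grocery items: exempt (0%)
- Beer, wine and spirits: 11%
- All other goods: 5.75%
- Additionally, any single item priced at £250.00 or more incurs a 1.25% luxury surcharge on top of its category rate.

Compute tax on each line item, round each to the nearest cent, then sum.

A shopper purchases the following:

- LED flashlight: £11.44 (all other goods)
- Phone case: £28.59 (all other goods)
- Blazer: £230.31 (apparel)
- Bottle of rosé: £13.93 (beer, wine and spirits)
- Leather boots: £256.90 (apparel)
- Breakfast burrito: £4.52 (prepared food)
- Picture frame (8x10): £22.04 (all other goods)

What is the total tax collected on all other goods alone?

LED flashlight £11.44: all other goods → 5.75% → £0.66
Phone case £28.59: all other goods → 5.75% → £1.64
Picture frame (8x10) £22.04: all other goods → 5.75% → £1.27
Tax on all other goods = £0.66 + £1.64 + £1.27 = £3.57

£3.57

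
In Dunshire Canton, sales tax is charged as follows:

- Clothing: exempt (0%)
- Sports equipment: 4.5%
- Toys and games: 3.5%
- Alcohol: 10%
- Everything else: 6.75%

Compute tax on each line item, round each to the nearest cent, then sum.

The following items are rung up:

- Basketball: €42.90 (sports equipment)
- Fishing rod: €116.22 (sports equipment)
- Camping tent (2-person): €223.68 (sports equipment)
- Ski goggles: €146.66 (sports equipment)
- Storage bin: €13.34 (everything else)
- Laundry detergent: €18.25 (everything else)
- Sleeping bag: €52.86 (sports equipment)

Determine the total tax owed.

Basketball €42.90: sports equipment → 4.5% → €1.93
Fishing rod €116.22: sports equipment → 4.5% → €5.23
Camping tent (2-person) €223.68: sports equipment → 4.5% → €10.07
Ski goggles €146.66: sports equipment → 4.5% → €6.60
Storage bin €13.34: everything else → 6.75% → €0.90
Laundry detergent €18.25: everything else → 6.75% → €1.23
Sleeping bag €52.86: sports equipment → 4.5% → €2.38
Total tax = €1.93 + €5.23 + €10.07 + €6.60 + €0.90 + €1.23 + €2.38 = €28.34

€28.34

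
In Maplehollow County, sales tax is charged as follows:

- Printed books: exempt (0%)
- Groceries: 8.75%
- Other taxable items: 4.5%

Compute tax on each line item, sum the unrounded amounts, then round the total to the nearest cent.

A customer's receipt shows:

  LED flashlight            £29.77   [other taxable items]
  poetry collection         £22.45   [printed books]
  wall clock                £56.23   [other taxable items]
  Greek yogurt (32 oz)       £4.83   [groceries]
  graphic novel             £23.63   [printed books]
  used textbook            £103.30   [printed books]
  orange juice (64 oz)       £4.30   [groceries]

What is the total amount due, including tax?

£249.18

LED flashlight £29.77: other taxable items → 4.5% → £1.33965
Poetry collection £22.45: printed books → 0% → £0.00
Wall clock £56.23: other taxable items → 4.5% → £2.53035
Greek yogurt (32 oz) £4.83: groceries → 8.75% → £0.422625
Graphic novel £23.63: printed books → 0% → £0.00
Used textbook £103.30: printed books → 0% → £0.00
Orange juice (64 oz) £4.30: groceries → 8.75% → £0.37625
Subtotal = £244.51; unrounded tax = £4.668875 → £4.67; total due = £249.18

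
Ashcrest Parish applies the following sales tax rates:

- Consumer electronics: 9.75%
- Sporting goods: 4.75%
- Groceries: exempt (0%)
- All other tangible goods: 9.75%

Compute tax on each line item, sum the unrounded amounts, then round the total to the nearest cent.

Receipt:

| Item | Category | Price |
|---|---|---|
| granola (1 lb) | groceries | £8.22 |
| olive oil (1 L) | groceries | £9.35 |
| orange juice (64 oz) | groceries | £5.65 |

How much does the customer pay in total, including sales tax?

£23.22

Granola (1 lb) £8.22: groceries → 0% → £0.00
Olive oil (1 L) £9.35: groceries → 0% → £0.00
Orange juice (64 oz) £5.65: groceries → 0% → £0.00
Subtotal = £23.22; unrounded tax = £0.00 → £0.00; total due = £23.22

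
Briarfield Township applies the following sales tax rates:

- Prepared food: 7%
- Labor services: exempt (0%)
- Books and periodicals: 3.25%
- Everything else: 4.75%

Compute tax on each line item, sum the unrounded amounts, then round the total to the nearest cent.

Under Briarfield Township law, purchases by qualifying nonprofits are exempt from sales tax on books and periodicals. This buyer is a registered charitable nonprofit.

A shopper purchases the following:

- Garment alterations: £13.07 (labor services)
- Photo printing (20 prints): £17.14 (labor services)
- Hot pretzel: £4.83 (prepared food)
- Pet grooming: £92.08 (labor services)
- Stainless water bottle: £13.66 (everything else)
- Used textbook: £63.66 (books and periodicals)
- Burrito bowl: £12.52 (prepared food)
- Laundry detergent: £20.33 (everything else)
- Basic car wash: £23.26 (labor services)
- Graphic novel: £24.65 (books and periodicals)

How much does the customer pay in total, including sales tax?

Garment alterations £13.07: labor services → 0% → £0.00
Photo printing (20 prints) £17.14: labor services → 0% → £0.00
Hot pretzel £4.83: prepared food → 7% → £0.3381
Pet grooming £92.08: labor services → 0% → £0.00
Stainless water bottle £13.66: everything else → 4.75% → £0.64885
Used textbook £63.66: books and periodicals, buyer-exempt → 0% → £0.00
Burrito bowl £12.52: prepared food → 7% → £0.8764
Laundry detergent £20.33: everything else → 4.75% → £0.965675
Basic car wash £23.26: labor services → 0% → £0.00
Graphic novel £24.65: books and periodicals, buyer-exempt → 0% → £0.00
Subtotal = £285.20; unrounded tax = £2.829025 → £2.83; total due = £288.03

£288.03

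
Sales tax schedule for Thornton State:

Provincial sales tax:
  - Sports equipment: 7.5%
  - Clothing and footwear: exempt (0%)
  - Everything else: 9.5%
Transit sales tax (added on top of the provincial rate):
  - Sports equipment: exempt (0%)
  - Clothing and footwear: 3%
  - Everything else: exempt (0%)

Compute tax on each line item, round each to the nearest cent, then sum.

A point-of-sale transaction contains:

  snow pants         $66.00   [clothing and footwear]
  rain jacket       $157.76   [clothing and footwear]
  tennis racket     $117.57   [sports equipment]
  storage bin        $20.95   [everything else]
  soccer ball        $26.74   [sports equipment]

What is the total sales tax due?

Snow pants $66.00: clothing and footwear → 0% + 3% transit = 3% → $1.98
Rain jacket $157.76: clothing and footwear → 0% + 3% transit = 3% → $4.73
Tennis racket $117.57: sports equipment → 7.5% + 0% transit = 7.5% → $8.82
Storage bin $20.95: everything else → 9.5% + 0% transit = 9.5% → $1.99
Soccer ball $26.74: sports equipment → 7.5% + 0% transit = 7.5% → $2.01
Total tax = $1.98 + $4.73 + $8.82 + $1.99 + $2.01 = $19.53

$19.53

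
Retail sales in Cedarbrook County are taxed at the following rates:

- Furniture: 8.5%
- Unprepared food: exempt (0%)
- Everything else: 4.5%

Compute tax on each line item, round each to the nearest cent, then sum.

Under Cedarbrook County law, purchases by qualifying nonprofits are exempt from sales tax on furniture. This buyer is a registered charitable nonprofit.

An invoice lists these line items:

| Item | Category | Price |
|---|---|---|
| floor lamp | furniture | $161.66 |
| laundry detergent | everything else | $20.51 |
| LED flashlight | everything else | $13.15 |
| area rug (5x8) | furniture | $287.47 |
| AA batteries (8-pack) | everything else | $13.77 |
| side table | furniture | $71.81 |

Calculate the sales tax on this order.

$2.13

Floor lamp $161.66: furniture, buyer-exempt → 0% → $0.00
Laundry detergent $20.51: everything else → 4.5% → $0.92
LED flashlight $13.15: everything else → 4.5% → $0.59
Area rug (5x8) $287.47: furniture, buyer-exempt → 0% → $0.00
AA batteries (8-pack) $13.77: everything else → 4.5% → $0.62
Side table $71.81: furniture, buyer-exempt → 0% → $0.00
Total tax = $0.92 + $0.59 + $0.62 = $2.13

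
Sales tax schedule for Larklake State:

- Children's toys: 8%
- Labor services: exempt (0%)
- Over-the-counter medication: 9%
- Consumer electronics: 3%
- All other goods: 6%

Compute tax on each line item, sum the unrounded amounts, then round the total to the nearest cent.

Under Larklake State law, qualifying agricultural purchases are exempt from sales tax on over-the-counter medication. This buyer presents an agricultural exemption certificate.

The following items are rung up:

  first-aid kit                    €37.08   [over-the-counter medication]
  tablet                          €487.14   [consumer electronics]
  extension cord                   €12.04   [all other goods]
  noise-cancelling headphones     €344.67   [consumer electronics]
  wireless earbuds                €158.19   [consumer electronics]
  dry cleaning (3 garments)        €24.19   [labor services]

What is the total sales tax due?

First-aid kit €37.08: over-the-counter medication, buyer-exempt → 0% → €0.00
Tablet €487.14: consumer electronics → 3% → €14.6142
Extension cord €12.04: all other goods → 6% → €0.7224
Noise-cancelling headphones €344.67: consumer electronics → 3% → €10.3401
Wireless earbuds €158.19: consumer electronics → 3% → €4.7457
Dry cleaning (3 garments) €24.19: labor services → 0% → €0.00
Unrounded tax sum = €30.4224 → €30.42

€30.42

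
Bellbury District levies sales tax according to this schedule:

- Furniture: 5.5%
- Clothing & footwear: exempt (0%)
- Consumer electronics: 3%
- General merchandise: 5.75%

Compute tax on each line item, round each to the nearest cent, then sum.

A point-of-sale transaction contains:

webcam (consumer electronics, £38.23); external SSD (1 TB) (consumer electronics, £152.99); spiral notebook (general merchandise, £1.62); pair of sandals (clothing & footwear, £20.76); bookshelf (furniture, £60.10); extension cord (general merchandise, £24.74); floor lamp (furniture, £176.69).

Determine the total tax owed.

Webcam £38.23: consumer electronics → 3% → £1.15
External SSD (1 TB) £152.99: consumer electronics → 3% → £4.59
Spiral notebook £1.62: general merchandise → 5.75% → £0.09
Pair of sandals £20.76: clothing & footwear → 0% → £0.00
Bookshelf £60.10: furniture → 5.5% → £3.31
Extension cord £24.74: general merchandise → 5.75% → £1.42
Floor lamp £176.69: furniture → 5.5% → £9.72
Total tax = £1.15 + £4.59 + £0.09 + £3.31 + £1.42 + £9.72 = £20.28

£20.28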